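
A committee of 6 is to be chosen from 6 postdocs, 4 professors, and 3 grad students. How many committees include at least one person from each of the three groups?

1416

Unrestricted: C(13,6) = 1716 ways to pick any 6 of the 13.
Selections missing a whole group: no postdocs → C(7,6) = 7; no professors → C(9,6) = 84; no grad students → C(10,6) = 210.
Add back selections omitting two groups (i.e. drawn from a single group): C(6,6) + C(4,6) + C(3,6) = 1.
By inclusion–exclusion: 1716 − 301 + 1 = 1416.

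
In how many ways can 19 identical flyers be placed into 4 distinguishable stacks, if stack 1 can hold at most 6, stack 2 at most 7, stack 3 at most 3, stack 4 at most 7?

34

Ignoring the caps, the number of non-negative solutions to x_1+…+x_4 = 19 is C(22,3) = 1540.
Subtract solutions that violate a single cap (substitute x_i' = x_i − (cap_i+1)): x_1 ≥ 7 gives C(15,3) = 455; x_2 ≥ 8 gives C(14,3) = 364; x_3 ≥ 4 gives C(18,3) = 816; x_4 ≥ 8 gives C(14,3) = 364. Together 1999.
Add back pairs where two caps are both exceeded: 35 + 165 + 35 + 120 + 20 + 120 = 495.
Subtract triples: 1 + 0 + 1 + 0 = 2.
By inclusion–exclusion the count is 1540 − 1999 + 495 − 2 = 34.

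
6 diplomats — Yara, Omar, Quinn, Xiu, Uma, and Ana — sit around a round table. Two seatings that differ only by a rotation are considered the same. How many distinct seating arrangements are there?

Fix one person's seat to break rotational symmetry; the remaining 5 people can be arranged in (5)! = 120 ways.

120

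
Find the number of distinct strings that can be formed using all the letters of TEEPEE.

TEEPEE has 6 letters with E appearing 4 times.
So there are 6! / (4!) = 30 distinguishable arrangements.

30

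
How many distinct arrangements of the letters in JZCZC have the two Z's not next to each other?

There are 5!/(2!·2!) = 30 arrangements of JZCZC in total.
Arrangements with the Z's together: treat ZZ as one letter, giving (4)!/(2!) = 12.
Hence 30 − 12 = 18.

18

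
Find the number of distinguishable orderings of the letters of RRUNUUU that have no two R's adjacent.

75

There are 7!/(4!·2!) = 105 arrangements of RRUNUUU in total.
Arrangements with the R's together: treat RR as one letter, giving (6)!/(4!) = 30.
Hence 105 − 30 = 75.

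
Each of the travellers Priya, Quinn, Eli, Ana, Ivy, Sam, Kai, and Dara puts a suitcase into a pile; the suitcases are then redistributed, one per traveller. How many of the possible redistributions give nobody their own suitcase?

Let Aᵢ be the assignments in which traveller i gets their own suitcase. We want the size of the complement of A₁∪…∪A_8.
By inclusion–exclusion this is Σ_{j=0}^{8} (−1)^j C(8,j)·(8−j)!.
Computing: 40320 − 40320 + 20160 − 6720 + 1680 − 336 + 56 − 8 + 1 = 14833.

14833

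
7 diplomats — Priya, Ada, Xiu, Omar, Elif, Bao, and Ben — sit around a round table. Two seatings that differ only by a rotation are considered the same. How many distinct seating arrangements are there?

720

Around a circle, 7 distinct people have 7!/7 = (6)! = 720 rotationally distinct seatings.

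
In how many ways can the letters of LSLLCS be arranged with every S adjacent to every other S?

20

Treat the 2 copies of S as a single block. The multiset to arrange is then {SS, C, L, L, L}, 5 items in all.
That gives (5)!/(3!) = 20 arrangements.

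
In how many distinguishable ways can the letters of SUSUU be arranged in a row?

10

Letter multiplicities in SUSUU: S×2, U×3.
So there are 5! / (3!·2!) = 10 distinguishable arrangements.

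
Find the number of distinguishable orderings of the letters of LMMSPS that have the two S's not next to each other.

120

Total arrangements of LMMSPS: 6!/(2!·2!) = 180.
Arrangements with the S's together: treat SS as one letter, giving (5)!/(2!) = 60.
Hence 180 − 60 = 120.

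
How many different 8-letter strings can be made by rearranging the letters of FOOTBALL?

10080

The 8 letters of FOOTBALL have repeats: L appearing twice and O appearing twice.
The number of distinct arrangements is 8!/(2!·2!) = 40320/4 = 10080.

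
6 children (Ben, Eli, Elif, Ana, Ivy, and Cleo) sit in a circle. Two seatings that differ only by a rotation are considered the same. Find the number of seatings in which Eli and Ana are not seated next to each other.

Without the restriction there are (5)! = 120 seatings.
Those with Eli next to Ana: fuse the pair into one unit and seat 5 units around a circle — 2·(4)! = 48.
Subtracting, 120 − 48 = 72.

72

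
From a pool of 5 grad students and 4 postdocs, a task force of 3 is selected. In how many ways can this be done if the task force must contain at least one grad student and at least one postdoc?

With no constraint there are C(9,3) = 84 possible selections.
Selections missing a whole group: no grad students → C(4,3) = 4; no postdocs → C(5,3) = 10.
Both groups omitted at once is impossible, so 84 − 14 = 70.

70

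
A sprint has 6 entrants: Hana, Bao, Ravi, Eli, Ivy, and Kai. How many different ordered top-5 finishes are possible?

This is an ordered selection of 5 from 6: P(6,5).
That gives 6 × 5 × 4 × 3 × 2 = 720.

720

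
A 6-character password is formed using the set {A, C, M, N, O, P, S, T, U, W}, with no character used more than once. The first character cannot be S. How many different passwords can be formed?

136080

The first character has 10−1 = 9 choices (anything except S).
The remaining 5 characters are filled from the other 9 symbols without repetition: 9 × 8 × 7 × 6 × 5 = 15120.
Total: 9 × 15120 = 136080.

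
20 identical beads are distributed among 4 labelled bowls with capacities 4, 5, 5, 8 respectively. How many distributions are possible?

Ignoring the caps, the number of non-negative solutions to x_1+…+x_4 = 20 is C(23,3) = 1771.
Subtract solutions that violate a single cap (substitute x_i' = x_i − (cap_i+1)): x_1 ≥ 5 gives C(18,3) = 816; x_2 ≥ 6 gives C(17,3) = 680; x_3 ≥ 6 gives C(17,3) = 680; x_4 ≥ 9 gives C(14,3) = 364. Together 2540.
Add back pairs where two caps are both exceeded: 220 + 220 + 84 + 165 + 56 + 56 = 801.
Subtract triples: 20 + 1 + 1 + 0 = 22.
By inclusion–exclusion the count is 1771 − 2540 + 801 − 22 = 10.

10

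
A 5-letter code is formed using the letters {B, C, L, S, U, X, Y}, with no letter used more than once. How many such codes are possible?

Choose and order 5 of the 7 symbols: the first letter has 7 options, the next 6, and so on down to 3.
7 × 6 × 5 × 4 × 3 = 2520.

2520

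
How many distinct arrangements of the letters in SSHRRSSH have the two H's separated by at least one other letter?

315

Total arrangements of SSHRRSSH: 8!/(4!·2!·2!) = 420.
If the two H's are adjacent, glue them into one block, leaving 7 items to arrange: (7)!/(4!·2!) = 105 ways.
Hence 420 − 105 = 315.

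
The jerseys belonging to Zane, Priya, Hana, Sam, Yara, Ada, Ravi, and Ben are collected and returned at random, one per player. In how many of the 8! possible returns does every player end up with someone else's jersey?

14833

Count assignments avoiding every fixed point. For any j of the 8 players fixed to their old jersey, the other 8−j can be arranged in (8−j)! ways.
By inclusion–exclusion this is Σ_{j=0}^{8} (−1)^j C(8,j)·(8−j)!.
Computing: 40320 − 40320 + 20160 − 6720 + 1680 − 336 + 56 − 8 + 1 = 14833.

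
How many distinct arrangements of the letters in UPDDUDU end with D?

With the last slot taken by D, it remains to arrange the other 6 letters (UPDUDU).
Those 6 letters have D appearing twice and U appearing 3 times, giving (6)!/(3!·2!) = 60.

60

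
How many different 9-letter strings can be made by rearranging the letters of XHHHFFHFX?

Letter multiplicities in XHHHFFHFX: F×3, H×4, X×2.
So there are 9! / (4!·3!·2!) = 1260 distinguishable arrangements.

1260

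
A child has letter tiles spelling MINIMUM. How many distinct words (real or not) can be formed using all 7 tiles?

The 7 letters of MINIMUM have repeats: I appearing twice and M appearing 3 times.
Dividing 7! = 5040 by 3!·2! = 12 for the repeated letters gives 420.

420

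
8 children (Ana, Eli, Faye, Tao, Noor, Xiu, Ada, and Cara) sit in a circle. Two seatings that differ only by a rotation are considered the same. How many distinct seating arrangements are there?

5040

Fix one person's seat to break rotational symmetry; the remaining 7 people can be arranged in (7)! = 5040 ways.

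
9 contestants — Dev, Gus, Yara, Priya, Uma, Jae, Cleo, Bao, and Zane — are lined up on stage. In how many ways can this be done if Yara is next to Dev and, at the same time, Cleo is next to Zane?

Treat {Yara,Dev} as one block (2 orders) and {Cleo,Zane} as another (2 orders).
That leaves 7 units to arrange: 2 × 2 × 7! = 4 × 5040 = 20160.

20160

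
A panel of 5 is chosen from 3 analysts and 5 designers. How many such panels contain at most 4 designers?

55

Split by how many designers are chosen (0 through 4).
Sum: C(5,0)·C(3,5) + C(5,1)·C(3,4) + C(5,2)·C(3,3) + C(5,3)·C(3,2) + C(5,4)·C(3,1) = 0 + 0 + 10 + 30 + 15 = 55.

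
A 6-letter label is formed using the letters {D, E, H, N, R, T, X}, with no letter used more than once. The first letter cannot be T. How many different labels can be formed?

4320

The first letter has 7−1 = 6 choices (anything except T).
The remaining 5 letters are filled from the other 6 symbols without repetition: 6 × 5 × 4 × 3 × 2 = 720.
Total: 6 × 720 = 4320.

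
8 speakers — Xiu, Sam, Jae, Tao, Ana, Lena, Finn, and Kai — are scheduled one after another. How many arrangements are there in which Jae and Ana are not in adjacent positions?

30240

Of the 8! = 40320 arrangements, those with Jae and Ana adjacent number 2 × 7! = 10080 (treat the pair as a block with 2 internal orders).
Complementary counting: 40320 − 10080 = 30240.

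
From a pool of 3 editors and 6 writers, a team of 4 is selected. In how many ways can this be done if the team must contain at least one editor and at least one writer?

111

Total 4-person selections from all 9: C(9,4) = 126.
Subtract selections that omit an entire group: no editors → C(6,4) = 15; no writers → C(3,4) = 0.
Both groups omitted at once is impossible, so 126 − 15 = 111.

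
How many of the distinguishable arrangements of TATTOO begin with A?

10

Fix A in the first position and arrange the remaining 5 letters.
Those 5 letters have O appearing twice and T appearing 3 times, giving (5)!/(3!·2!) = 10.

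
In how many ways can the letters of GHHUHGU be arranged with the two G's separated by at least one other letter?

There are 7!/(3!·2!·2!) = 210 arrangements of GHHUHGU in total.
If the two G's are adjacent, glue them into one block, leaving 6 items to arrange: (6)!/(3!·2!) = 60 ways.
Subtracting, 210 − 60 = 150 arrangements keep the G's apart.

150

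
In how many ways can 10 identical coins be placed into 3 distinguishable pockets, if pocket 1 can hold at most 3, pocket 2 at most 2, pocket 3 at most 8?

9

By stars and bars, unrestricted non-negative solutions to x_1+…+x_3 = 10 number C(10+2,2) = 66.
Subtract solutions that violate a single cap (substitute x_i' = x_i − (cap_i+1)): x_1 ≥ 4 gives C(8,2) = 28; x_2 ≥ 3 gives C(9,2) = 36; x_3 ≥ 9 gives C(3,2) = 3. Together 67.
Add back pairs where two caps are both exceeded: 10 + 0 + 0 = 10.
By inclusion–exclusion the count is 66 − 67 + 10 = 9.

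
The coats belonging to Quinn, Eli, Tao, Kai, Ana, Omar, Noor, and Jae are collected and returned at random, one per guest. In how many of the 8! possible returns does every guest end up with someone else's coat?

14833

This is the derangement count D_8: permutations of 8 items with no fixed point.
By inclusion–exclusion this is Σ_{j=0}^{8} (−1)^j C(8,j)·(8−j)!.
Computing: 40320 − 40320 + 20160 − 6720 + 1680 − 336 + 56 − 8 + 1 = 14833.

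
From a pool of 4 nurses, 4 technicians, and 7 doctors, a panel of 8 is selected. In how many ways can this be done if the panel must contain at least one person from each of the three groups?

6104

Total 8-person selections from all 15: C(15,8) = 6435.
Subtract selections that omit an entire group: no nurses → C(11,8) = 165; no technicians → C(11,8) = 165; no doctors → C(8,8) = 1.
Add back selections omitting two groups (i.e. drawn from a single group): C(4,8) + C(4,8) + C(7,8) = 0.
By inclusion–exclusion: 6435 − 331 + 0 = 6104.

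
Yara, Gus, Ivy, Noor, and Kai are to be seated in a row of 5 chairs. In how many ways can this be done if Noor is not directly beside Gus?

Of the 5! = 120 arrangements, those with Noor and Gus adjacent number 2 × 4! = 48 (treat the pair as a block with 2 internal orders).
So 120 − 48 = 72 arrangements keep them apart.

72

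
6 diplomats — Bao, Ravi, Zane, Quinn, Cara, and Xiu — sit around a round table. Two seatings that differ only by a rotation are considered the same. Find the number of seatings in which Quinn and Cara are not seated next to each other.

72

Without the restriction there are (5)! = 120 seatings.
Seatings with Quinn beside Cara: treat them as a block with 2 internal orders, giving 2 × (4)! = 48.
Subtracting, 120 − 48 = 72.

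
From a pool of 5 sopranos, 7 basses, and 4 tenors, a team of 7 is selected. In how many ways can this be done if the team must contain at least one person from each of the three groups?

10283

With no constraint there are C(16,7) = 11440 possible selections.
Subtract selections that omit an entire group: no sopranos → C(11,7) = 330; no basses → C(9,7) = 36; no tenors → C(12,7) = 792.
Add back selections omitting two groups (i.e. drawn from a single group): C(5,7) + C(7,7) + C(4,7) = 1.
By inclusion–exclusion: 11440 − 1158 + 1 = 10283.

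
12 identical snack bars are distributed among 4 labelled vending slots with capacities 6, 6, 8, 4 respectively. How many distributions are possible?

By stars and bars, unrestricted non-negative solutions to x_1+…+x_4 = 12 number C(12+3,3) = 455.
Subtract solutions that violate a single cap (substitute x_i' = x_i − (cap_i+1)): x_1 ≥ 7 gives C(8,3) = 56; x_2 ≥ 7 gives C(8,3) = 56; x_3 ≥ 9 gives C(6,3) = 20; x_4 ≥ 5 gives C(10,3) = 120. Together 252.
Add back pairs where two caps are both exceeded: 0 + 0 + 1 + 0 + 1 + 0 = 2.
By inclusion–exclusion the count is 455 − 252 + 2 = 205.

205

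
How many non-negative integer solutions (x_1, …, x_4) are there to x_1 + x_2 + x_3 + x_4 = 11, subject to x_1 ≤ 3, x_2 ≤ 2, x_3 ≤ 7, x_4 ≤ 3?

Ignoring the caps, the number of non-negative solutions to x_1+…+x_4 = 11 is C(14,3) = 364.
Subtract solutions that violate a single cap (substitute x_i' = x_i − (cap_i+1)): x_1 ≥ 4 gives C(10,3) = 120; x_2 ≥ 3 gives C(11,3) = 165; x_3 ≥ 8 gives C(6,3) = 20; x_4 ≥ 4 gives C(10,3) = 120. Together 425.
Add back pairs where two caps are both exceeded: 35 + 0 + 20 + 1 + 35 + 0 = 91.
Subtract triples: 0 + 1 + 0 + 0 = 1.
By inclusion–exclusion the count is 364 − 425 + 91 − 1 = 29.

29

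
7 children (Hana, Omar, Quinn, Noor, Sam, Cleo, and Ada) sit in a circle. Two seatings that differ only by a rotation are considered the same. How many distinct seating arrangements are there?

720

Seat Hana anywhere (absorbing the rotational symmetry), then permute the other 6: (6)! = 720.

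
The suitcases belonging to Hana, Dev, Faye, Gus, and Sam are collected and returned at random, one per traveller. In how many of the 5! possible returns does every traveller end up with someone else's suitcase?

Count assignments avoiding every fixed point. For any j of the 5 travellers fixed to their own suitcase, the other 5−j can be arranged in (5−j)! ways.
By inclusion–exclusion this is Σ_{j=0}^{5} (−1)^j C(5,j)·(5−j)!.
Computing: 120 − 120 + 60 − 20 + 5 − 1 = 44.

44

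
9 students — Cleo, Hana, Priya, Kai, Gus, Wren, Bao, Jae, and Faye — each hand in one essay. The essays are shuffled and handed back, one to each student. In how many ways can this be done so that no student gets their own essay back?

133496

This is the derangement count D_9: permutations of 9 items with no fixed point.
By inclusion–exclusion this is Σ_{j=0}^{9} (−1)^j C(9,j)·(9−j)!.
Computing: 362880 − 362880 + 181440 − 60480 + 15120 − 3024 + 504 − 72 + 9 − 1 = 133496.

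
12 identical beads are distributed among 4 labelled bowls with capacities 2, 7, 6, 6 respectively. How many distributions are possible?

Ignoring the caps, the number of non-negative solutions to x_1+…+x_4 = 12 is C(15,3) = 455.
Subtract solutions that violate a single cap (substitute x_i' = x_i − (cap_i+1)): x_1 ≥ 3 gives C(12,3) = 220; x_2 ≥ 8 gives C(7,3) = 35; x_3 ≥ 7 gives C(8,3) = 56; x_4 ≥ 7 gives C(8,3) = 56. Together 367.
Add back pairs where two caps are both exceeded: 4 + 10 + 10 + 0 + 0 + 0 = 24.
By inclusion–exclusion the count is 455 − 367 + 24 = 112.

112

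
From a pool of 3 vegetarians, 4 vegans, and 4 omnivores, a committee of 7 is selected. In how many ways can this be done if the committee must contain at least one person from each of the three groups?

320

Unrestricted: C(11,7) = 330 ways to pick any 7 of the 11.
Selections missing a whole group: no vegetarians → C(8,7) = 8; no vegans → C(7,7) = 1; no omnivores → C(7,7) = 1.
Add back selections omitting two groups (i.e. drawn from a single group): C(3,7) + C(4,7) + C(4,7) = 0.
By inclusion–exclusion: 330 − 10 + 0 = 320.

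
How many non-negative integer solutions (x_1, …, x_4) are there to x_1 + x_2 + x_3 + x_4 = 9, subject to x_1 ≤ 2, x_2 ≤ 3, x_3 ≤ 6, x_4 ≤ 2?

26

By stars and bars, unrestricted non-negative solutions to x_1+…+x_4 = 9 number C(9+3,3) = 220.
Subtract solutions that violate a single cap (substitute x_i' = x_i − (cap_i+1)): x_1 ≥ 3 gives C(9,3) = 84; x_2 ≥ 4 gives C(8,3) = 56; x_3 ≥ 7 gives C(5,3) = 10; x_4 ≥ 3 gives C(9,3) = 84. Together 234.
Add back pairs where two caps are both exceeded: 10 + 0 + 20 + 0 + 10 + 0 = 40.
By inclusion–exclusion the count is 220 − 234 + 40 = 26.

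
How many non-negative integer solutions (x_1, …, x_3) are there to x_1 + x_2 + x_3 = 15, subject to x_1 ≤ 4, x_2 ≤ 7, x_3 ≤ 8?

15

Without the upper bounds there are C(17,2) = 136 ways to split 15 among 3 variables.
Subtract solutions that violate a single cap (substitute x_i' = x_i − (cap_i+1)): x_1 ≥ 5 gives C(12,2) = 66; x_2 ≥ 8 gives C(9,2) = 36; x_3 ≥ 9 gives C(8,2) = 28. Together 130.
Add back pairs where two caps are both exceeded: 6 + 3 + 0 = 9.
By inclusion–exclusion the count is 136 − 130 + 9 = 15.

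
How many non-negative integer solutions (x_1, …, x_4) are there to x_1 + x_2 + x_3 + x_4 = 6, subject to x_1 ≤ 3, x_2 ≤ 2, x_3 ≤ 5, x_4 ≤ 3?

By stars and bars, unrestricted non-negative solutions to x_1+…+x_4 = 6 number C(6+3,3) = 84.
Subtract solutions that violate a single cap (substitute x_i' = x_i − (cap_i+1)): x_1 ≥ 4 gives C(5,3) = 10; x_2 ≥ 3 gives C(6,3) = 20; x_3 ≥ 6 gives C(3,3) = 1; x_4 ≥ 4 gives C(5,3) = 10. Together 41.
No two caps can be exceeded simultaneously, so the pair terms are all 0.
By inclusion–exclusion the count is 84 − 41 + 0 = 43.

43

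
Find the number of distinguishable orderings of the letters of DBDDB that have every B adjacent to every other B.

4

Treat the 2 copies of B as a single block. The multiset to arrange is then {BB, D, D, D}, 4 items in all.
That gives (4)!/(3!) = 4 arrangements.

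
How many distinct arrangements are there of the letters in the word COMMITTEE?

The 9 letters of COMMITTEE have repeats: E appearing twice, M appearing twice, and T appearing twice.
Dividing 9! = 362880 by 2!·2!·2! = 8 for the repeated letters gives 45360.

45360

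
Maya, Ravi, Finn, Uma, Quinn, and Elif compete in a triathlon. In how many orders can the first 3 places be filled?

120

There are 6 choices for 1st place, 5 for 2nd, and 4 for 3rd.
That gives 6 × 5 × 4 = 120.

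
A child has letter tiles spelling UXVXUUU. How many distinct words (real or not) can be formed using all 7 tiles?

The 7 letters of UXVXUUU have repeats: U appearing 4 times and X appearing twice.
So there are 7! / (4!·2!) = 105 distinguishable arrangements.

105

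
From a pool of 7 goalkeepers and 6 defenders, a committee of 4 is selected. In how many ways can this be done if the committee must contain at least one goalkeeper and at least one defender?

Total 4-person selections from all 13: C(13,4) = 715.
Selections missing a whole group: no goalkeepers → C(6,4) = 15; no defenders → C(7,4) = 35.
Both groups omitted at once is impossible, so 715 − 50 = 665.

665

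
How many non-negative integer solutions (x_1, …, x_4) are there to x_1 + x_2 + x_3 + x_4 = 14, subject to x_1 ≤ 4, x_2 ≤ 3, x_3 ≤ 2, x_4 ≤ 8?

19

By stars and bars, unrestricted non-negative solutions to x_1+…+x_4 = 14 number C(14+3,3) = 680.
Subtract solutions that violate a single cap (substitute x_i' = x_i − (cap_i+1)): x_1 ≥ 5 gives C(12,3) = 220; x_2 ≥ 4 gives C(13,3) = 286; x_3 ≥ 3 gives C(14,3) = 364; x_4 ≥ 9 gives C(8,3) = 56. Together 926.
Add back pairs where two caps are both exceeded: 56 + 84 + 1 + 120 + 4 + 10 = 275.
Subtract triples: 10 + 0 + 0 + 0 = 10.
By inclusion–exclusion the count is 680 − 926 + 275 − 10 = 19.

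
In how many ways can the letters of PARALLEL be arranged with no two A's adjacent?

2520

Total arrangements of PARALLEL: 8!/(3!·2!) = 3360.
Arrangements with the A's together: treat AA as one letter, giving (7)!/(3!) = 840.
Subtracting, 3360 − 840 = 2520 arrangements keep the A's apart.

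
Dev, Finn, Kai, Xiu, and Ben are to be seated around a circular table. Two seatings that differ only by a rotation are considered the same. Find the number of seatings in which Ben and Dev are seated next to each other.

Glue Ben and Dev into a block (2 internal orders). Seating 4 units around a circle gives (3)! arrangements.
So 2 × (3)! = 2 × 6 = 12.

12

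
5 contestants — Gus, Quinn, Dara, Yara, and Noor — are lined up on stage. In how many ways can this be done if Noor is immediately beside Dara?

Place the 3 others and the Noor-Dara pair as 4 objects in a line; the pair has 2 internal arrangements.
So the count is 2·(4)! = 48.

48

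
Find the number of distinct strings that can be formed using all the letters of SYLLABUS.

SYLLABUS has 8 letters with L appearing twice and S appearing twice.
Dividing 8! = 40320 by 2!·2! = 4 for the repeated letters gives 10080.

10080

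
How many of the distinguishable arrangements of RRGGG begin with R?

With the first slot taken by R, it remains to arrange the other 4 letters (RGGG).
Those 4 letters have G appearing 3 times, giving (4)!/(3!) = 4.

4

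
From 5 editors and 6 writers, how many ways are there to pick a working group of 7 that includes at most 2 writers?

15

Split by how many writers are chosen (0 through 2).
Sum: C(6,0)·C(5,7) + C(6,1)·C(5,6) + C(6,2)·C(5,5) = 0 + 0 + 15 = 15.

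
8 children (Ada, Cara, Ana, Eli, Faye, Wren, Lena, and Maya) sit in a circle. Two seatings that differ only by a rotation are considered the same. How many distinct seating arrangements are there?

5040

Around a circle, 8 distinct people have 8!/8 = (7)! = 5040 rotationally distinct seatings.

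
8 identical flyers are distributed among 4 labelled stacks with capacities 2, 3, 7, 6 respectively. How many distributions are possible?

73

Ignoring the caps, the number of non-negative solutions to x_1+…+x_4 = 8 is C(11,3) = 165.
Subtract solutions that violate a single cap (substitute x_i' = x_i − (cap_i+1)): x_1 ≥ 3 gives C(8,3) = 56; x_2 ≥ 4 gives C(7,3) = 35; x_3 ≥ 8 gives C(3,3) = 1; x_4 ≥ 7 gives C(4,3) = 4. Together 96.
Add back pairs where two caps are both exceeded: 4 + 0 + 0 + 0 + 0 + 0 = 4.
By inclusion–exclusion the count is 165 − 96 + 4 = 73.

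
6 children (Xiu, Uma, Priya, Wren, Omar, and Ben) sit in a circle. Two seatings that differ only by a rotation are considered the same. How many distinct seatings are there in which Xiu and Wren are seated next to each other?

Treat {Xiu, Wren} as one unit (2 internal orders) and seat the resulting 5 units around the table: (4)! circular arrangements.
So 2 × (4)! = 2 × 24 = 48.

48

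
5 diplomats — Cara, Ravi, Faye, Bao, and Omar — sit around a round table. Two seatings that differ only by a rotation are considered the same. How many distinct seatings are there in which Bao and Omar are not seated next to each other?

Without the restriction there are (4)! = 24 seatings.
Seatings with Bao beside Omar: treat them as a block with 2 internal orders, giving 2 × (3)! = 12.
Subtracting, 24 − 12 = 12.

12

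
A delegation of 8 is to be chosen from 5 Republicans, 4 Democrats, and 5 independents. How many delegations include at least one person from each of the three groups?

2940

With no constraint there are C(14,8) = 3003 possible selections.
Subtract selections that omit an entire group: no Republicans → C(9,8) = 9; no Democrats → C(10,8) = 45; no independents → C(9,8) = 9.
Add back selections omitting two groups (i.e. drawn from a single group): C(5,8) + C(4,8) + C(5,8) = 0.
By inclusion–exclusion: 3003 − 63 + 0 = 2940.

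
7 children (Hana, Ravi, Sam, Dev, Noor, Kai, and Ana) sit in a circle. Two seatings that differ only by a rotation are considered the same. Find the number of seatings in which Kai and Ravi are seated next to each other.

Glue Kai and Ravi into a block (2 internal orders). Seating 6 units around a circle gives (5)! arrangements.
So 2 × (5)! = 2 × 120 = 240.

240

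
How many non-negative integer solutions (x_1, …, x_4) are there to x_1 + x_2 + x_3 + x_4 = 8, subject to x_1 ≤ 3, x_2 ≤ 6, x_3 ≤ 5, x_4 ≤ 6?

Ignoring the caps, the number of non-negative solutions to x_1+…+x_4 = 8 is C(11,3) = 165.
Subtract solutions that violate a single cap (substitute x_i' = x_i − (cap_i+1)): x_1 ≥ 4 gives C(7,3) = 35; x_2 ≥ 7 gives C(4,3) = 4; x_3 ≥ 6 gives C(5,3) = 10; x_4 ≥ 7 gives C(4,3) = 4. Together 53.
No two caps can be exceeded simultaneously, so the pair terms are all 0.
By inclusion–exclusion the count is 165 − 53 + 0 = 112.

112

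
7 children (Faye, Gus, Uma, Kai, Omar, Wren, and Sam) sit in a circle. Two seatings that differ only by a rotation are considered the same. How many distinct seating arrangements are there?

720

Around a circle, 7 distinct people have 7!/7 = (6)! = 720 rotationally distinct seatings.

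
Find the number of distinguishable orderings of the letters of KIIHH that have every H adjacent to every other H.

Treat the 2 copies of H as a single block. The multiset to arrange is then {HH, I, I, K}, 4 items in all.
That gives (4)!/(2!) = 12 arrangements.

12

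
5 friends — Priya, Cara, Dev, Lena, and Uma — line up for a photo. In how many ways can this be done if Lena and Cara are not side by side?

72

Of the 5! = 120 arrangements, those with Lena and Cara adjacent number 2 × 4! = 48 (treat the pair as a block with 2 internal orders).
Complementary counting: 120 − 48 = 72.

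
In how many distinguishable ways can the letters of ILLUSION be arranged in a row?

10080

ILLUSION has 8 letters with I appearing twice and L appearing twice.
The number of distinct arrangements is 8!/(2!·2!) = 40320/4 = 10080.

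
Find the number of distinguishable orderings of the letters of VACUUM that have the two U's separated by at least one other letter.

240

There are 6!/(2!) = 360 arrangements of VACUUM in total.
If the two U's are adjacent, glue them into one block, leaving 5 items to arrange: (5)! = 120 ways.
Hence 360 − 120 = 240.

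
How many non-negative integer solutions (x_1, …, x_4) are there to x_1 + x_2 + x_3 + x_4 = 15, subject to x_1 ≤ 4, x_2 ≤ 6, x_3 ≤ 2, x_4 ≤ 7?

Ignoring the caps, the number of non-negative solutions to x_1+…+x_4 = 15 is C(18,3) = 816.
Subtract solutions that violate a single cap (substitute x_i' = x_i − (cap_i+1)): x_1 ≥ 5 gives C(13,3) = 286; x_2 ≥ 7 gives C(11,3) = 165; x_3 ≥ 3 gives C(15,3) = 455; x_4 ≥ 8 gives C(10,3) = 120. Together 1026.
Add back pairs where two caps are both exceeded: 20 + 120 + 10 + 56 + 1 + 35 = 242.
Subtract triples: 1 + 0 + 0 + 0 = 1.
By inclusion–exclusion the count is 816 − 1026 + 242 − 1 = 31.

31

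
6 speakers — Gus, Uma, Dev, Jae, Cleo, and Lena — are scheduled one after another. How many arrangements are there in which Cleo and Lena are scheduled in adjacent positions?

240

Place the 4 others and the Cleo-Lena pair as 5 objects in a line; the pair has 2 internal arrangements.
So the count is 2·(5)! = 240.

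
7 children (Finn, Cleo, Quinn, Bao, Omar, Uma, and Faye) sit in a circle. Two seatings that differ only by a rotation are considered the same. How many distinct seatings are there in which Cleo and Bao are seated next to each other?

Glue Cleo and Bao into a block (2 internal orders). Seating 6 units around a circle gives (5)! arrangements.
So 2 × (5)! = 2 × 120 = 240.

240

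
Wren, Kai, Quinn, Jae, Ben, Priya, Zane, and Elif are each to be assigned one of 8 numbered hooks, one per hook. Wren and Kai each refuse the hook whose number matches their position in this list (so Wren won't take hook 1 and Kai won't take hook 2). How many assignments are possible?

30960

Let Aᵢ (for i ∈ {1, 2}) be the placements that put person i in their forbidden hook. Any j of these fix j positions, leaving (8−j)! ways to fill the rest, and there are C(2,j) ways to pick which j.
By inclusion–exclusion, the number of valid placements is Σ_{j=0}^{2} (−1)^j C(2,j)·(8−j)!.
Computing: 40320 − 10080 + 720 = 30960.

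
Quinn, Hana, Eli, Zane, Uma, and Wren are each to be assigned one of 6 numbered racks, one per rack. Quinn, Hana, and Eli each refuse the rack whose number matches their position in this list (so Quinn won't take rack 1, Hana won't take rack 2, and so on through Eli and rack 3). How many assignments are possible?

426

Let Aᵢ (for i ∈ {1, 2, 3}) be the placements that put person i in their forbidden rack. Any j of these fix j positions, leaving (6−j)! ways to fill the rest, and there are C(3,j) ways to pick which j.
By inclusion–exclusion, the number of valid placements is Σ_{j=0}^{3} (−1)^j C(3,j)·(6−j)!.
Computing: 720 − 360 + 72 − 6 = 426.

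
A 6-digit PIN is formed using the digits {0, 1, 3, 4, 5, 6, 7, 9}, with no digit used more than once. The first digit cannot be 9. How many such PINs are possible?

The first digit has 8−1 = 7 choices (anything except 9).
The remaining 5 digits are filled from the other 7 symbols without repetition: 7 × 6 × 5 × 4 × 3 = 2520.
Total: 7 × 2520 = 17640.

17640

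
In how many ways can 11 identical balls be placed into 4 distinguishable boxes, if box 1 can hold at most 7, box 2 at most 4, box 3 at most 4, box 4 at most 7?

160

Ignoring the caps, the number of non-negative solutions to x_1+…+x_4 = 11 is C(14,3) = 364.
Subtract solutions that violate a single cap (substitute x_i' = x_i − (cap_i+1)): x_1 ≥ 8 gives C(6,3) = 20; x_2 ≥ 5 gives C(9,3) = 84; x_3 ≥ 5 gives C(9,3) = 84; x_4 ≥ 8 gives C(6,3) = 20. Together 208.
Add back pairs where two caps are both exceeded: 0 + 0 + 0 + 4 + 0 + 0 = 4.
By inclusion–exclusion the count is 364 − 208 + 4 = 160.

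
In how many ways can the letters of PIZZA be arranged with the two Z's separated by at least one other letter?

36

There are 5!/(2!) = 60 arrangements of PIZZA in total.
If the two Z's are adjacent, glue them into one block, leaving 4 items to arrange: (4)! = 24 ways.
Subtracting, 60 − 24 = 36 arrangements keep the Z's apart.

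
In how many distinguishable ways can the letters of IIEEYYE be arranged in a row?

210

IIEEYYE has 7 letters with E appearing 3 times, I appearing twice, and Y appearing twice.
The number of distinct arrangements is 7!/(3!·2!·2!) = 5040/24 = 210.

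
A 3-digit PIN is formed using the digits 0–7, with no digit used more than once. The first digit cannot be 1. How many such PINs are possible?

294

The first digit has 8−1 = 7 choices (anything except 1).
The remaining 2 digits are filled from the other 7 symbols without repetition: 7 × 6 = 42.
Total: 7 × 42 = 294.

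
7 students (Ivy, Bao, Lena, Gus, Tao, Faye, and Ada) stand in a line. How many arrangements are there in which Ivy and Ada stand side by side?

1440

Glue Ivy and Ada into one block (2 internal orders), leaving 6 units to arrange in a row.
So the count is 2·(6)! = 1440.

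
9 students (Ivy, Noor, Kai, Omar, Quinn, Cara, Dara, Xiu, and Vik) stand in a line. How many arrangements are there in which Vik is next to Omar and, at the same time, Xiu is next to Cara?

20160

Treat {Vik,Omar} as one block (2 orders) and {Xiu,Cara} as another (2 orders).
That leaves 7 units to arrange: 2 × 2 × 7! = 4 × 5040 = 20160.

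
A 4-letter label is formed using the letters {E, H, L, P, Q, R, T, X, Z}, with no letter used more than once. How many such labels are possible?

3024

Choose and order 4 of the 9 symbols: the first letter has 9 options, the next 8, then 7, 6.
That product is 9 × 8 × 7 × 6 = 3024.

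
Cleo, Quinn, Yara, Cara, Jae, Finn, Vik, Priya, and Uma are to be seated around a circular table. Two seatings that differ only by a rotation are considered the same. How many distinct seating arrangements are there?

40320

Around a circle, 9 distinct people have 9!/9 = (8)! = 40320 rotationally distinct seatings.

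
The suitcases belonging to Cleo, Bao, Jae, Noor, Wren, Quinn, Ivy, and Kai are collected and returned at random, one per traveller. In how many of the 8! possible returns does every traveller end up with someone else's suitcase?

14833

Count assignments avoiding every fixed point. For any j of the 8 travellers fixed to their own suitcase, the other 8−j can be arranged in (8−j)! ways.
By inclusion–exclusion this is Σ_{j=0}^{8} (−1)^j C(8,j)·(8−j)!.
Computing: 40320 − 40320 + 20160 − 6720 + 1680 − 336 + 56 − 8 + 1 = 14833.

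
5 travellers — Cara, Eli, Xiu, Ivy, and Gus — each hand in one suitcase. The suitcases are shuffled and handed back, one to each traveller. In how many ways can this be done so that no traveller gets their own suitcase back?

44

This is the derangement count D_5: permutations of 5 items with no fixed point.
By inclusion–exclusion this is Σ_{j=0}^{5} (−1)^j C(5,j)·(5−j)!.
Computing: 120 − 120 + 60 − 20 + 5 − 1 = 44.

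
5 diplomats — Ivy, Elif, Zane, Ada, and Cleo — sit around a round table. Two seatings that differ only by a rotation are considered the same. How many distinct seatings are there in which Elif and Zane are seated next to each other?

12

Treat {Elif, Zane} as one unit (2 internal orders) and seat the resulting 4 units around the table: (3)! circular arrangements.
So 2 × (3)! = 2 × 6 = 12.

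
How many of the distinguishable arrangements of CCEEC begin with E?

4

Fix E in the first position and arrange the remaining 4 letters.
Those 4 letters have C appearing 3 times, giving (4)!/(3!) = 4.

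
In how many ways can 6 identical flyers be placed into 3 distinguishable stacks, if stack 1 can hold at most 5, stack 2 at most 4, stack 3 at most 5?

23

Ignoring the caps, the number of non-negative solutions to x_1+…+x_3 = 6 is C(8,2) = 28.
Subtract solutions that violate a single cap (substitute x_i' = x_i − (cap_i+1)): x_1 ≥ 6 gives C(2,2) = 1; x_2 ≥ 5 gives C(3,2) = 3; x_3 ≥ 6 gives C(2,2) = 1. Together 5.
No two caps can be exceeded simultaneously, so the pair terms are all 0.
By inclusion–exclusion the count is 28 − 5 + 0 = 23.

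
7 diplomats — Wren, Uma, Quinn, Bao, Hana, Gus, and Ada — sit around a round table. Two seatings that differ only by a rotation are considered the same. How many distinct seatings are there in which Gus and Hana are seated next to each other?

Treat {Gus, Hana} as one unit (2 internal orders) and seat the resulting 6 units around the table: (5)! circular arrangements.
So 2 × (5)! = 2 × 120 = 240.

240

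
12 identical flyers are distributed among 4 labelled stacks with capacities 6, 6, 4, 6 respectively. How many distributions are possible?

Ignoring the caps, the number of non-negative solutions to x_1+…+x_4 = 12 is C(15,3) = 455.
Subtract solutions that violate a single cap (substitute x_i' = x_i − (cap_i+1)): x_1 ≥ 7 gives C(8,3) = 56; x_2 ≥ 7 gives C(8,3) = 56; x_3 ≥ 5 gives C(10,3) = 120; x_4 ≥ 7 gives C(8,3) = 56. Together 288.
Add back pairs where two caps are both exceeded: 0 + 1 + 0 + 1 + 0 + 1 = 3.
By inclusion–exclusion the count is 455 − 288 + 3 = 170.

170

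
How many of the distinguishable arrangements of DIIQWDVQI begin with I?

5040

With the first slot taken by I, it remains to arrange the other 8 letters (DIQWDVQI).
Those 8 letters have D appearing twice, I appearing twice, and Q appearing twice, giving (8)!/(2!·2!·2!) = 5040.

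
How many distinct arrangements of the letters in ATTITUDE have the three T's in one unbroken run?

Treat the 3 copies of T as a single block. The multiset to arrange is then {TTT, A, D, E, I, U}, 6 items in all.
All 6 items are distinct, so there are (6)! = 720 arrangements.

720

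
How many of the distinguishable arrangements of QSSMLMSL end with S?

With the last slot taken by S, it remains to arrange the other 7 letters (QSMLMSL).
Those 7 letters have L appearing twice, M appearing twice, and S appearing twice, giving (7)!/(2!·2!·2!) = 630.

630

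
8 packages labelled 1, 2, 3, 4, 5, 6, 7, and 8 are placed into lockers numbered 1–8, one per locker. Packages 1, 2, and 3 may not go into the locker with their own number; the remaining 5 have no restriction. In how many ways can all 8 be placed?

Let Aᵢ (for i ∈ {1, 2, 3}) be the placements that put package i in its forbidden locker. Any j of these fix j positions, leaving (8−j)! ways to fill the rest, and there are C(3,j) ways to pick which j.
By inclusion–exclusion, the number of valid placements is Σ_{j=0}^{3} (−1)^j C(3,j)·(8−j)!.
Computing: 40320 − 15120 + 2160 − 120 = 27240.

27240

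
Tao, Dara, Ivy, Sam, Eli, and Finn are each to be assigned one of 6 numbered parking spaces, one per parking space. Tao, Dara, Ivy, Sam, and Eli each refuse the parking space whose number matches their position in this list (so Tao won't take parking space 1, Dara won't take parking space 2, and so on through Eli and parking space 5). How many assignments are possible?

Let Aᵢ (for 1 ≤ i ≤ 5) be the placements that put person i in their forbidden parking space. Any j of these fix j positions, leaving (6−j)! ways to fill the rest, and there are C(5,j) ways to pick which j.
By inclusion–exclusion, the number of valid placements is Σ_{j=0}^{5} (−1)^j C(5,j)·(6−j)!.
Computing: 720 − 600 + 240 − 60 + 10 − 1 = 309.

309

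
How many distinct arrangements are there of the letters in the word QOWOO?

20

The 5 letters of QOWOO have repeats: O appearing 3 times.
Dividing 5! = 120 by 3! = 6 for the repeated letters gives 20.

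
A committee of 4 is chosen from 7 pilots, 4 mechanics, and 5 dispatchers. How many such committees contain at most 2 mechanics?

Split by how many mechanics are chosen (0 through 2).
Sum: C(4,0)·C(12,4) + C(4,1)·C(12,3) + C(4,2)·C(12,2) = 495 + 880 + 396 = 1771.

1771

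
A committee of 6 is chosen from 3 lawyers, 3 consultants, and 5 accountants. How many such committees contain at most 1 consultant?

196

Split by how many consultants are chosen (0 through 1).
Sum: C(3,0)·C(8,6) + C(3,1)·C(8,5) = 28 + 168 = 196.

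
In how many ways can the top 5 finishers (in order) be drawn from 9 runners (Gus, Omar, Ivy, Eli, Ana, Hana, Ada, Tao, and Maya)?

There are 9 choices for 1st place, 8 for 2nd, and so on down to 5 for position 5.
That gives 9 × 8 × 7 × 6 × 5 = 15120.

15120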